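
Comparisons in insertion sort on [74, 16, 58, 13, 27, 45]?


Algorithm: insertion sort
Input: [74, 16, 58, 13, 27, 45]
Sorted: [13, 16, 27, 45, 58, 74]

12


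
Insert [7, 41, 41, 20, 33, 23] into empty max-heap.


Insert 7: [7]
Insert 41: [41, 7]
Insert 41: [41, 7, 41]
Insert 20: [41, 20, 41, 7]
Insert 33: [41, 33, 41, 7, 20]
Insert 23: [41, 33, 41, 7, 20, 23]

Final heap: [41, 33, 41, 7, 20, 23]


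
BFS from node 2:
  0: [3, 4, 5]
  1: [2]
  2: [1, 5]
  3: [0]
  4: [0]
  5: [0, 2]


Visit 2, enqueue [1, 5]
Visit 1, enqueue []
Visit 5, enqueue [0]
Visit 0, enqueue [3, 4]
Visit 3, enqueue []
Visit 4, enqueue []

BFS order: [2, 1, 5, 0, 3, 4]


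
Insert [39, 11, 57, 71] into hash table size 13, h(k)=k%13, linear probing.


Insert 39: h=0 -> slot 0
Insert 11: h=11 -> slot 11
Insert 57: h=5 -> slot 5
Insert 71: h=6 -> slot 6

Table: [39, None, None, None, None, 57, 71, None, None, None, None, 11, None]


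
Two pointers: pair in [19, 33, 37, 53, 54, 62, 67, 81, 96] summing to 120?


lo=0(19)+hi=8(96)=115
lo=1(33)+hi=8(96)=129
lo=1(33)+hi=7(81)=114
lo=2(37)+hi=7(81)=118
lo=3(53)+hi=7(81)=134
lo=3(53)+hi=6(67)=120

Yes: 53+67=120


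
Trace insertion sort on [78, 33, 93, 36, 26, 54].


Initial: [78, 33, 93, 36, 26, 54]
Insert 33: [33, 78, 93, 36, 26, 54]
Insert 93: [33, 78, 93, 36, 26, 54]
Insert 36: [33, 36, 78, 93, 26, 54]
Insert 26: [26, 33, 36, 78, 93, 54]
Insert 54: [26, 33, 36, 54, 78, 93]

Sorted: [26, 33, 36, 54, 78, 93]


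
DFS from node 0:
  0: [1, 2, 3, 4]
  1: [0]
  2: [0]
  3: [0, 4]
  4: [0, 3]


Visit 0, push [4, 3, 2, 1]
Visit 1, push []
Visit 2, push []
Visit 3, push [4]
Visit 4, push []

DFS order: [0, 1, 2, 3, 4]


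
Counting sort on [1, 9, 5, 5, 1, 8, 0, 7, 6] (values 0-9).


Input: [1, 9, 5, 5, 1, 8, 0, 7, 6]
Counts: [1, 2, 0, 0, 0, 2, 1, 1, 1, 1]

Sorted: [0, 1, 1, 5, 5, 6, 7, 8, 9]


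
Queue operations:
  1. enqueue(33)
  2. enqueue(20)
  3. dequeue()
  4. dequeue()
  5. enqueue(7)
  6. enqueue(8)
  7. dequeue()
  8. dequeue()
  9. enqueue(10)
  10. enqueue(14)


enqueue(33) -> [33]
enqueue(20) -> [33, 20]
dequeue()->33, [20]
dequeue()->20, []
enqueue(7) -> [7]
enqueue(8) -> [7, 8]
dequeue()->7, [8]
dequeue()->8, []
enqueue(10) -> [10]
enqueue(14) -> [10, 14]

Final queue: [10, 14]


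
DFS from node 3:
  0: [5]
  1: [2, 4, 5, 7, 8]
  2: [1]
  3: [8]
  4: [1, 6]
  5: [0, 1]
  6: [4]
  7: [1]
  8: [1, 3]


Visit 3, push [8]
Visit 8, push [1]
Visit 1, push [7, 5, 4, 2]
Visit 2, push []
Visit 4, push [6]
Visit 6, push []
Visit 5, push [0]
Visit 0, push []
Visit 7, push []

DFS order: [3, 8, 1, 2, 4, 6, 5, 0, 7]


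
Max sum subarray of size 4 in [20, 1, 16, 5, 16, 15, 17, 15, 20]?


[0:4]: 42
[1:5]: 38
[2:6]: 52
[3:7]: 53
[4:8]: 63
[5:9]: 67

Max: 67 at [5:9]


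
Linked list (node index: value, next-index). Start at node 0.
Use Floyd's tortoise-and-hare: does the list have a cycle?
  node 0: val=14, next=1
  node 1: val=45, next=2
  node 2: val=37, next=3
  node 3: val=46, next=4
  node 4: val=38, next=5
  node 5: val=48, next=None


Floyd's tortoise (slow, +1) and hare (fast, +2):
  init: slow=0, fast=0
  step 1: slow=1, fast=2
  step 2: slow=2, fast=4
  step 3: fast 4->5->None, no cycle

Cycle: no


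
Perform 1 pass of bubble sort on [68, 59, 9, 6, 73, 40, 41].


Initial: [68, 59, 9, 6, 73, 40, 41]
Pass 1: [59, 9, 6, 68, 40, 41, 73] (5 swaps)

After 1 pass: [59, 9, 6, 68, 40, 41, 73]


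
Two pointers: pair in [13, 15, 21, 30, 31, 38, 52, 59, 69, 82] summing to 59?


lo=0(13)+hi=9(82)=95
lo=0(13)+hi=8(69)=82
lo=0(13)+hi=7(59)=72
lo=0(13)+hi=6(52)=65
lo=0(13)+hi=5(38)=51
lo=1(15)+hi=5(38)=53
lo=2(21)+hi=5(38)=59

Yes: 21+38=59


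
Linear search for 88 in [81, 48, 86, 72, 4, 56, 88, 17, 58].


i=0: 81!=88
i=1: 48!=88
i=2: 86!=88
i=3: 72!=88
i=4: 4!=88
i=5: 56!=88
i=6: 88==88 found!

Found at 6, 7 comps


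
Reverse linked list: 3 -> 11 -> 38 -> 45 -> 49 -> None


Step 1: curr=3, set curr.next=prev(None) | reversed so far: 3
Step 2: curr=11, set curr.next=prev(3) | reversed so far: 11 -> 3
Step 3: curr=38, set curr.next=prev(11) | reversed so far: 38 -> 11 -> 3
Step 4: curr=45, set curr.next=prev(38) | reversed so far: 45 -> 38 -> 11 -> 3
Step 5: curr=49, set curr.next=prev(45) | reversed so far: 49 -> 45 -> 38 -> 11 -> 3

49 -> 45 -> 38 -> 11 -> 3 -> None


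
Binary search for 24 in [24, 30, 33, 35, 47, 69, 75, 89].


Step 1: lo=0, hi=7, mid=3, val=35
Step 2: lo=0, hi=2, mid=1, val=30
Step 3: lo=0, hi=0, mid=0, val=24

Found at index 0


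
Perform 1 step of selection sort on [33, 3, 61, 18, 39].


Initial: [33, 3, 61, 18, 39]
Step 1: min=3 at 1
  Swap: [3, 33, 61, 18, 39]

After 1 step: [3, 33, 61, 18, 39]


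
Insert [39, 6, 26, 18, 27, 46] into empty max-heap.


Insert 39: [39]
Insert 6: [39, 6]
Insert 26: [39, 6, 26]
Insert 18: [39, 18, 26, 6]
Insert 27: [39, 27, 26, 6, 18]
Insert 46: [46, 27, 39, 6, 18, 26]

Final heap: [46, 27, 39, 6, 18, 26]


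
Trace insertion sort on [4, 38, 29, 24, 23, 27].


Initial: [4, 38, 29, 24, 23, 27]
Insert 38: [4, 38, 29, 24, 23, 27]
Insert 29: [4, 29, 38, 24, 23, 27]
Insert 24: [4, 24, 29, 38, 23, 27]
Insert 23: [4, 23, 24, 29, 38, 27]
Insert 27: [4, 23, 24, 27, 29, 38]

Sorted: [4, 23, 24, 27, 29, 38]


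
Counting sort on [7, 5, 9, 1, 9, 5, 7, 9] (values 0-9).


Input: [7, 5, 9, 1, 9, 5, 7, 9]
Counts: [0, 1, 0, 0, 0, 2, 0, 2, 0, 3]

Sorted: [1, 5, 5, 7, 7, 9, 9, 9]


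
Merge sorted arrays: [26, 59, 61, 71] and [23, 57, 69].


Take 23 from B
Take 26 from A
Take 57 from B
Take 59 from A
Take 61 from A
Take 69 from B

Merged: [23, 26, 57, 59, 61, 69, 71]


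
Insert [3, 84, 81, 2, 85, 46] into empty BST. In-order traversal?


Insert 3: root
Insert 84: R from 3
Insert 81: R from 3 -> L from 84
Insert 2: L from 3
Insert 85: R from 3 -> R from 84
Insert 46: R from 3 -> L from 84 -> L from 81

In-order: [2, 3, 46, 81, 84, 85]


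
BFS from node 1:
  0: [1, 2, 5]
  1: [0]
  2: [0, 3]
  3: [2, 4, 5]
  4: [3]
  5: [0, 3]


Visit 1, enqueue [0]
Visit 0, enqueue [2, 5]
Visit 2, enqueue [3]
Visit 5, enqueue []
Visit 3, enqueue [4]
Visit 4, enqueue []

BFS order: [1, 0, 2, 5, 3, 4]


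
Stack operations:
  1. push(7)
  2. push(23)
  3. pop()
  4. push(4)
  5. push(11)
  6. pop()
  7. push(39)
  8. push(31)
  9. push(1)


push(7) -> [7]
push(23) -> [7, 23]
pop()->23, [7]
push(4) -> [7, 4]
push(11) -> [7, 4, 11]
pop()->11, [7, 4]
push(39) -> [7, 4, 39]
push(31) -> [7, 4, 39, 31]
push(1) -> [7, 4, 39, 31, 1]

Final stack: [7, 4, 39, 31, 1]


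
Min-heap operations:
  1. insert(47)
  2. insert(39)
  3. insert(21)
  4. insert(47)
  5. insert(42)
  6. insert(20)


insert(47) -> [47]
insert(39) -> [39, 47]
insert(21) -> [21, 47, 39]
insert(47) -> [21, 47, 39, 47]
insert(42) -> [21, 42, 39, 47, 47]
insert(20) -> [20, 42, 21, 47, 47, 39]

Final heap: [20, 42, 21, 47, 47, 39]


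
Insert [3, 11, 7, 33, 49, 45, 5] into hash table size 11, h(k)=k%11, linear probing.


Insert 3: h=3 -> slot 3
Insert 11: h=0 -> slot 0
Insert 7: h=7 -> slot 7
Insert 33: h=0, 1 probes -> slot 1
Insert 49: h=5 -> slot 5
Insert 45: h=1, 1 probes -> slot 2
Insert 5: h=5, 1 probes -> slot 6

Table: [11, 33, 45, 3, None, 49, 5, 7, None, None, None]


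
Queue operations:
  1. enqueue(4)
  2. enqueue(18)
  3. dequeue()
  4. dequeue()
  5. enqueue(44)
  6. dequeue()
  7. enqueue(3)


enqueue(4) -> [4]
enqueue(18) -> [4, 18]
dequeue()->4, [18]
dequeue()->18, []
enqueue(44) -> [44]
dequeue()->44, []
enqueue(3) -> [3]

Final queue: [3]


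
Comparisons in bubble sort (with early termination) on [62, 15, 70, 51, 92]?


Algorithm: bubble sort (with early termination)
Input: [62, 15, 70, 51, 92]
Sorted: [15, 51, 62, 70, 92]

9


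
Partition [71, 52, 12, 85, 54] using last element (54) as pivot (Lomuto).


Pivot: 54
  52 <= 54: swap -> [52, 71, 12, 85, 54]
  12 <= 54: swap -> [52, 12, 71, 85, 54]
Place pivot at 2: [52, 12, 54, 85, 71]

Partitioned: [52, 12, 54, 85, 71]


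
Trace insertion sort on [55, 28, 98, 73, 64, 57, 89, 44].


Initial: [55, 28, 98, 73, 64, 57, 89, 44]
Insert 28: [28, 55, 98, 73, 64, 57, 89, 44]
Insert 98: [28, 55, 98, 73, 64, 57, 89, 44]
Insert 73: [28, 55, 73, 98, 64, 57, 89, 44]
Insert 64: [28, 55, 64, 73, 98, 57, 89, 44]
Insert 57: [28, 55, 57, 64, 73, 98, 89, 44]
Insert 89: [28, 55, 57, 64, 73, 89, 98, 44]
Insert 44: [28, 44, 55, 57, 64, 73, 89, 98]

Sorted: [28, 44, 55, 57, 64, 73, 89, 98]


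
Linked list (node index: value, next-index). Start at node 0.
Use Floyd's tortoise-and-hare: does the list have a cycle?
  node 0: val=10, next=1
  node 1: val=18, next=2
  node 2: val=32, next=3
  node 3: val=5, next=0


Floyd's tortoise (slow, +1) and hare (fast, +2):
  init: slow=0, fast=0
  step 1: slow=1, fast=2
  step 2: slow=2, fast=0
  step 3: slow=3, fast=2
  step 4: slow=0, fast=0
  slow == fast at node 0: cycle detected

Cycle: yes


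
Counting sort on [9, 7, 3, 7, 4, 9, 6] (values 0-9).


Input: [9, 7, 3, 7, 4, 9, 6]
Counts: [0, 0, 0, 1, 1, 0, 1, 2, 0, 2]

Sorted: [3, 4, 6, 7, 7, 9, 9]


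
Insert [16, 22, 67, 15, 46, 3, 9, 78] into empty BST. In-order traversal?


Insert 16: root
Insert 22: R from 16
Insert 67: R from 16 -> R from 22
Insert 15: L from 16
Insert 46: R from 16 -> R from 22 -> L from 67
Insert 3: L from 16 -> L from 15
Insert 9: L from 16 -> L from 15 -> R from 3
Insert 78: R from 16 -> R from 22 -> R from 67

In-order: [3, 9, 15, 16, 22, 46, 67, 78]


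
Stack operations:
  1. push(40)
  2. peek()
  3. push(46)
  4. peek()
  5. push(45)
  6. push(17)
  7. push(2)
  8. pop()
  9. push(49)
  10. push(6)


push(40) -> [40]
peek()->40
push(46) -> [40, 46]
peek()->46
push(45) -> [40, 46, 45]
push(17) -> [40, 46, 45, 17]
push(2) -> [40, 46, 45, 17, 2]
pop()->2, [40, 46, 45, 17]
push(49) -> [40, 46, 45, 17, 49]
push(6) -> [40, 46, 45, 17, 49, 6]

Final stack: [40, 46, 45, 17, 49, 6]


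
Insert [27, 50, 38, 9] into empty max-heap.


Insert 27: [27]
Insert 50: [50, 27]
Insert 38: [50, 27, 38]
Insert 9: [50, 27, 38, 9]

Final heap: [50, 27, 38, 9]


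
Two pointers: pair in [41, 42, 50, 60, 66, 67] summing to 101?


lo=0(41)+hi=5(67)=108
lo=0(41)+hi=4(66)=107
lo=0(41)+hi=3(60)=101

Yes: 41+60=101


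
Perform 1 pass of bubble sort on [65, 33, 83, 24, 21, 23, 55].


Initial: [65, 33, 83, 24, 21, 23, 55]
Pass 1: [33, 65, 24, 21, 23, 55, 83] (5 swaps)

After 1 pass: [33, 65, 24, 21, 23, 55, 83]


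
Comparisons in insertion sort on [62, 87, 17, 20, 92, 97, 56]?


Algorithm: insertion sort
Input: [62, 87, 17, 20, 92, 97, 56]
Sorted: [17, 20, 56, 62, 87, 92, 97]

13


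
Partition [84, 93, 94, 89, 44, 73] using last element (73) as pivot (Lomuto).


Pivot: 73
  44 <= 73: swap -> [44, 93, 94, 89, 84, 73]
Place pivot at 1: [44, 73, 94, 89, 84, 93]

Partitioned: [44, 73, 94, 89, 84, 93]


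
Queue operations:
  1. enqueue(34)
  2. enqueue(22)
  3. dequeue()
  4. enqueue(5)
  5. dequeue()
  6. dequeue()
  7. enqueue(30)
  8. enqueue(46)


enqueue(34) -> [34]
enqueue(22) -> [34, 22]
dequeue()->34, [22]
enqueue(5) -> [22, 5]
dequeue()->22, [5]
dequeue()->5, []
enqueue(30) -> [30]
enqueue(46) -> [30, 46]

Final queue: [30, 46]


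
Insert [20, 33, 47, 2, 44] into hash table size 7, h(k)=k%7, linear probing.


Insert 20: h=6 -> slot 6
Insert 33: h=5 -> slot 5
Insert 47: h=5, 2 probes -> slot 0
Insert 2: h=2 -> slot 2
Insert 44: h=2, 1 probes -> slot 3

Table: [47, None, 2, 44, None, 33, 20]


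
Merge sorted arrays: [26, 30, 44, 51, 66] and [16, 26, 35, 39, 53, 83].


Take 16 from B
Take 26 from A
Take 26 from B
Take 30 from A
Take 35 from B
Take 39 from B
Take 44 from A
Take 51 from A
Take 53 from B
Take 66 from A

Merged: [16, 26, 26, 30, 35, 39, 44, 51, 53, 66, 83]


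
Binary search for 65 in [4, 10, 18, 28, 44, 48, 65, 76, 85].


Step 1: lo=0, hi=8, mid=4, val=44
Step 2: lo=5, hi=8, mid=6, val=65

Found at index 6


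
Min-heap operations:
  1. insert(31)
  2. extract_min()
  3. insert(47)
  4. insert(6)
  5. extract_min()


insert(31) -> [31]
extract_min()->31, []
insert(47) -> [47]
insert(6) -> [6, 47]
extract_min()->6, [47]

Final heap: [47]


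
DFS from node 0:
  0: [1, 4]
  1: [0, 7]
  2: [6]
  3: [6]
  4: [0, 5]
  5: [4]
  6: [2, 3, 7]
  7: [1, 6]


Visit 0, push [4, 1]
Visit 1, push [7]
Visit 7, push [6]
Visit 6, push [3, 2]
Visit 2, push []
Visit 3, push []
Visit 4, push [5]
Visit 5, push []

DFS order: [0, 1, 7, 6, 2, 3, 4, 5]


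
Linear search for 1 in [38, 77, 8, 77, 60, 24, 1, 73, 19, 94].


i=0: 38!=1
i=1: 77!=1
i=2: 8!=1
i=3: 77!=1
i=4: 60!=1
i=5: 24!=1
i=6: 1==1 found!

Found at 6, 7 comps


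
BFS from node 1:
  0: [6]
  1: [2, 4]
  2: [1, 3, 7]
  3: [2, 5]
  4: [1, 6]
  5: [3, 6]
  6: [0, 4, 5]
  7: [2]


Visit 1, enqueue [2, 4]
Visit 2, enqueue [3, 7]
Visit 4, enqueue [6]
Visit 3, enqueue [5]
Visit 7, enqueue []
Visit 6, enqueue [0]
Visit 5, enqueue []
Visit 0, enqueue []

BFS order: [1, 2, 4, 3, 7, 6, 5, 0]


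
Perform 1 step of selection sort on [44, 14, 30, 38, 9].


Initial: [44, 14, 30, 38, 9]
Step 1: min=9 at 4
  Swap: [9, 14, 30, 38, 44]

After 1 step: [9, 14, 30, 38, 44]


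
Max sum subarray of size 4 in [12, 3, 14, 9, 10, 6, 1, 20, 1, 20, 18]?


[0:4]: 38
[1:5]: 36
[2:6]: 39
[3:7]: 26
[4:8]: 37
[5:9]: 28
[6:10]: 42
[7:11]: 59

Max: 59 at [7:11]


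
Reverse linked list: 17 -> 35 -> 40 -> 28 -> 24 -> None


Step 1: curr=17, set curr.next=prev(None) | reversed so far: 17
Step 2: curr=35, set curr.next=prev(17) | reversed so far: 35 -> 17
Step 3: curr=40, set curr.next=prev(35) | reversed so far: 40 -> 35 -> 17
Step 4: curr=28, set curr.next=prev(40) | reversed so far: 28 -> 40 -> 35 -> 17
Step 5: curr=24, set curr.next=prev(28) | reversed so far: 24 -> 28 -> 40 -> 35 -> 17

24 -> 28 -> 40 -> 35 -> 17 -> None


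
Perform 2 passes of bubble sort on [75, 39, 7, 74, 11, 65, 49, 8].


Initial: [75, 39, 7, 74, 11, 65, 49, 8]
Pass 1: [39, 7, 74, 11, 65, 49, 8, 75] (7 swaps)
Pass 2: [7, 39, 11, 65, 49, 8, 74, 75] (5 swaps)

After 2 passes: [7, 39, 11, 65, 49, 8, 74, 75]


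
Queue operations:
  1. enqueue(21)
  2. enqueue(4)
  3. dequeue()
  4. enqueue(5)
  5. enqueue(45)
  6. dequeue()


enqueue(21) -> [21]
enqueue(4) -> [21, 4]
dequeue()->21, [4]
enqueue(5) -> [4, 5]
enqueue(45) -> [4, 5, 45]
dequeue()->4, [5, 45]

Final queue: [5, 45]


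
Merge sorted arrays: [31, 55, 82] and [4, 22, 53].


Take 4 from B
Take 22 from B
Take 31 from A
Take 53 from B

Merged: [4, 22, 31, 53, 55, 82]


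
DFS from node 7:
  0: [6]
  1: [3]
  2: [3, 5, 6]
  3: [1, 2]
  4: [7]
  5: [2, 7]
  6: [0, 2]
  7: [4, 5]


Visit 7, push [5, 4]
Visit 4, push []
Visit 5, push [2]
Visit 2, push [6, 3]
Visit 3, push [1]
Visit 1, push []
Visit 6, push [0]
Visit 0, push []

DFS order: [7, 4, 5, 2, 3, 1, 6, 0]


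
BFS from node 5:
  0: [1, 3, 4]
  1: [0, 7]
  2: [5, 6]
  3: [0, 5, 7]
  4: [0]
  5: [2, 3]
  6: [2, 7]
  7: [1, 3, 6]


Visit 5, enqueue [2, 3]
Visit 2, enqueue [6]
Visit 3, enqueue [0, 7]
Visit 6, enqueue []
Visit 0, enqueue [1, 4]
Visit 7, enqueue []
Visit 1, enqueue []
Visit 4, enqueue []

BFS order: [5, 2, 3, 6, 0, 7, 1, 4]


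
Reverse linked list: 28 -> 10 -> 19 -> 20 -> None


Step 1: curr=28, set curr.next=prev(None) | reversed so far: 28
Step 2: curr=10, set curr.next=prev(28) | reversed so far: 10 -> 28
Step 3: curr=19, set curr.next=prev(10) | reversed so far: 19 -> 10 -> 28
Step 4: curr=20, set curr.next=prev(19) | reversed so far: 20 -> 19 -> 10 -> 28

20 -> 19 -> 10 -> 28 -> None


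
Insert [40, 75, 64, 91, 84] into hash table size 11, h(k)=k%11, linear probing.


Insert 40: h=7 -> slot 7
Insert 75: h=9 -> slot 9
Insert 64: h=9, 1 probes -> slot 10
Insert 91: h=3 -> slot 3
Insert 84: h=7, 1 probes -> slot 8

Table: [None, None, None, 91, None, None, None, 40, 84, 75, 64]


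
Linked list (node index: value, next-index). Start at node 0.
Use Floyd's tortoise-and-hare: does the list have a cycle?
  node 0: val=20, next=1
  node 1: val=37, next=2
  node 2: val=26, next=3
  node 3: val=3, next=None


Floyd's tortoise (slow, +1) and hare (fast, +2):
  init: slow=0, fast=0
  step 1: slow=1, fast=2
  step 2: fast 2->3->None, no cycle

Cycle: no


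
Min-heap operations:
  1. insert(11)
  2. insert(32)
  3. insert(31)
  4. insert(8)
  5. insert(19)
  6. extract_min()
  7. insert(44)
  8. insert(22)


insert(11) -> [11]
insert(32) -> [11, 32]
insert(31) -> [11, 32, 31]
insert(8) -> [8, 11, 31, 32]
insert(19) -> [8, 11, 31, 32, 19]
extract_min()->8, [11, 19, 31, 32]
insert(44) -> [11, 19, 31, 32, 44]
insert(22) -> [11, 19, 22, 32, 44, 31]

Final heap: [11, 19, 22, 32, 44, 31]


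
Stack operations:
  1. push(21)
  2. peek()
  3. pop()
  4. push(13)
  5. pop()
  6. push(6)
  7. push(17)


push(21) -> [21]
peek()->21
pop()->21, []
push(13) -> [13]
pop()->13, []
push(6) -> [6]
push(17) -> [6, 17]

Final stack: [6, 17]


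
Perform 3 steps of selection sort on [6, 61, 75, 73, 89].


Initial: [6, 61, 75, 73, 89]
Step 1: min=6 at 0
  Swap: [6, 61, 75, 73, 89]
Step 2: min=61 at 1
  Swap: [6, 61, 75, 73, 89]
Step 3: min=73 at 3
  Swap: [6, 61, 73, 75, 89]

After 3 steps: [6, 61, 73, 75, 89]


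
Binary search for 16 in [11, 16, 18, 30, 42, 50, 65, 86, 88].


Step 1: lo=0, hi=8, mid=4, val=42
Step 2: lo=0, hi=3, mid=1, val=16

Found at index 1


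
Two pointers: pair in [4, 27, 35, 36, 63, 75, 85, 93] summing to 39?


lo=0(4)+hi=7(93)=97
lo=0(4)+hi=6(85)=89
lo=0(4)+hi=5(75)=79
lo=0(4)+hi=4(63)=67
lo=0(4)+hi=3(36)=40
lo=0(4)+hi=2(35)=39

Yes: 4+35=39


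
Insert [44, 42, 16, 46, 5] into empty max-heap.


Insert 44: [44]
Insert 42: [44, 42]
Insert 16: [44, 42, 16]
Insert 46: [46, 44, 16, 42]
Insert 5: [46, 44, 16, 42, 5]

Final heap: [46, 44, 16, 42, 5]


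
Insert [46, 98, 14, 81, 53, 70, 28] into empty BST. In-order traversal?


Insert 46: root
Insert 98: R from 46
Insert 14: L from 46
Insert 81: R from 46 -> L from 98
Insert 53: R from 46 -> L from 98 -> L from 81
Insert 70: R from 46 -> L from 98 -> L from 81 -> R from 53
Insert 28: L from 46 -> R from 14

In-order: [14, 28, 46, 53, 70, 81, 98]


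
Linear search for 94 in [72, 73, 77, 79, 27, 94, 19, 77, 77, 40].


i=0: 72!=94
i=1: 73!=94
i=2: 77!=94
i=3: 79!=94
i=4: 27!=94
i=5: 94==94 found!

Found at 5, 6 comps


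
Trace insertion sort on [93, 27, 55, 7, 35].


Initial: [93, 27, 55, 7, 35]
Insert 27: [27, 93, 55, 7, 35]
Insert 55: [27, 55, 93, 7, 35]
Insert 7: [7, 27, 55, 93, 35]
Insert 35: [7, 27, 35, 55, 93]

Sorted: [7, 27, 35, 55, 93]


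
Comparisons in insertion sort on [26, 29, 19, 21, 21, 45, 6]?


Algorithm: insertion sort
Input: [26, 29, 19, 21, 21, 45, 6]
Sorted: [6, 19, 21, 21, 26, 29, 45]

16


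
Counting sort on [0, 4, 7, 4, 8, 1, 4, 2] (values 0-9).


Input: [0, 4, 7, 4, 8, 1, 4, 2]
Counts: [1, 1, 1, 0, 3, 0, 0, 1, 1, 0]

Sorted: [0, 1, 2, 4, 4, 4, 7, 8]


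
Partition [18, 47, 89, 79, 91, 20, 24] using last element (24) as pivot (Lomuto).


Pivot: 24
  18 <= 24: advance i (no swap)
  20 <= 24: swap -> [18, 20, 89, 79, 91, 47, 24]
Place pivot at 2: [18, 20, 24, 79, 91, 47, 89]

Partitioned: [18, 20, 24, 79, 91, 47, 89]


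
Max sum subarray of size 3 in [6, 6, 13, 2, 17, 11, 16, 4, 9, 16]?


[0:3]: 25
[1:4]: 21
[2:5]: 32
[3:6]: 30
[4:7]: 44
[5:8]: 31
[6:9]: 29
[7:10]: 29

Max: 44 at [4:7]


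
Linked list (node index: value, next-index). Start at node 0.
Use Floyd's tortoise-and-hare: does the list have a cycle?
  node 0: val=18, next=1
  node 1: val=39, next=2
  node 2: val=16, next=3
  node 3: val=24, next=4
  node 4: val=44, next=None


Floyd's tortoise (slow, +1) and hare (fast, +2):
  init: slow=0, fast=0
  step 1: slow=1, fast=2
  step 2: slow=2, fast=4
  step 3: fast -> None, no cycle

Cycle: no


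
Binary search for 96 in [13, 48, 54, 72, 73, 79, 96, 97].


Step 1: lo=0, hi=7, mid=3, val=72
Step 2: lo=4, hi=7, mid=5, val=79
Step 3: lo=6, hi=7, mid=6, val=96

Found at index 6


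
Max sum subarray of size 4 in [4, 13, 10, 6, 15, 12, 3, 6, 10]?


[0:4]: 33
[1:5]: 44
[2:6]: 43
[3:7]: 36
[4:8]: 36
[5:9]: 31

Max: 44 at [1:5]


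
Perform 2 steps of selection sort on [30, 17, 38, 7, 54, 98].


Initial: [30, 17, 38, 7, 54, 98]
Step 1: min=7 at 3
  Swap: [7, 17, 38, 30, 54, 98]
Step 2: min=17 at 1
  Swap: [7, 17, 38, 30, 54, 98]

After 2 steps: [7, 17, 38, 30, 54, 98]


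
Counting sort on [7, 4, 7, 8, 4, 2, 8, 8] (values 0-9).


Input: [7, 4, 7, 8, 4, 2, 8, 8]
Counts: [0, 0, 1, 0, 2, 0, 0, 2, 3, 0]

Sorted: [2, 4, 4, 7, 7, 8, 8, 8]


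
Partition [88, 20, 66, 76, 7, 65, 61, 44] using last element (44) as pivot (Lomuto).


Pivot: 44
  20 <= 44: swap -> [20, 88, 66, 76, 7, 65, 61, 44]
  7 <= 44: swap -> [20, 7, 66, 76, 88, 65, 61, 44]
Place pivot at 2: [20, 7, 44, 76, 88, 65, 61, 66]

Partitioned: [20, 7, 44, 76, 88, 65, 61, 66]


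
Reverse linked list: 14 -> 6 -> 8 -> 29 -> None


Step 1: curr=14, set curr.next=prev(None) | reversed so far: 14
Step 2: curr=6, set curr.next=prev(14) | reversed so far: 6 -> 14
Step 3: curr=8, set curr.next=prev(6) | reversed so far: 8 -> 6 -> 14
Step 4: curr=29, set curr.next=prev(8) | reversed so far: 29 -> 8 -> 6 -> 14

29 -> 8 -> 6 -> 14 -> None


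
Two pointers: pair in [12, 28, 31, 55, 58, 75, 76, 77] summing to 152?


lo=0(12)+hi=7(77)=89
lo=1(28)+hi=7(77)=105
lo=2(31)+hi=7(77)=108
lo=3(55)+hi=7(77)=132
lo=4(58)+hi=7(77)=135
lo=5(75)+hi=7(77)=152

Yes: 75+77=152


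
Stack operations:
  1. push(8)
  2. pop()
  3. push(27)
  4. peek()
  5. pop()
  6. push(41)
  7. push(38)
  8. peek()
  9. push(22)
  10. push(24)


push(8) -> [8]
pop()->8, []
push(27) -> [27]
peek()->27
pop()->27, []
push(41) -> [41]
push(38) -> [41, 38]
peek()->38
push(22) -> [41, 38, 22]
push(24) -> [41, 38, 22, 24]

Final stack: [41, 38, 22, 24]


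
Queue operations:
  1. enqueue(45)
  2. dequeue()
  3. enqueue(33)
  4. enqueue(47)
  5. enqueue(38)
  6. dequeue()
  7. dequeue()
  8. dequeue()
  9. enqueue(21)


enqueue(45) -> [45]
dequeue()->45, []
enqueue(33) -> [33]
enqueue(47) -> [33, 47]
enqueue(38) -> [33, 47, 38]
dequeue()->33, [47, 38]
dequeue()->47, [38]
dequeue()->38, []
enqueue(21) -> [21]

Final queue: [21]


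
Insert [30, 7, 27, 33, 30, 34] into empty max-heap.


Insert 30: [30]
Insert 7: [30, 7]
Insert 27: [30, 7, 27]
Insert 33: [33, 30, 27, 7]
Insert 30: [33, 30, 27, 7, 30]
Insert 34: [34, 30, 33, 7, 30, 27]

Final heap: [34, 30, 33, 7, 30, 27]


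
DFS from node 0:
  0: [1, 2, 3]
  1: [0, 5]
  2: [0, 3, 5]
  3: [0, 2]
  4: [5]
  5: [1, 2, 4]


Visit 0, push [3, 2, 1]
Visit 1, push [5]
Visit 5, push [4, 2]
Visit 2, push [3]
Visit 3, push []
Visit 4, push []

DFS order: [0, 1, 5, 2, 3, 4]


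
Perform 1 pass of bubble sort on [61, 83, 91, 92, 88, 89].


Initial: [61, 83, 91, 92, 88, 89]
Pass 1: [61, 83, 91, 88, 89, 92] (2 swaps)

After 1 pass: [61, 83, 91, 88, 89, 92]


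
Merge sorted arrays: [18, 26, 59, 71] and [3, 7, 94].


Take 3 from B
Take 7 from B
Take 18 from A
Take 26 from A
Take 59 from A
Take 71 from A

Merged: [3, 7, 18, 26, 59, 71, 94]


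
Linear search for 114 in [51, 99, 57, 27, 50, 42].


i=0: 51!=114
i=1: 99!=114
i=2: 57!=114
i=3: 27!=114
i=4: 50!=114
i=5: 42!=114

Not found, 6 comps


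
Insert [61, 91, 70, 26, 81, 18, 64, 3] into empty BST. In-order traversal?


Insert 61: root
Insert 91: R from 61
Insert 70: R from 61 -> L from 91
Insert 26: L from 61
Insert 81: R from 61 -> L from 91 -> R from 70
Insert 18: L from 61 -> L from 26
Insert 64: R from 61 -> L from 91 -> L from 70
Insert 3: L from 61 -> L from 26 -> L from 18

In-order: [3, 18, 26, 61, 64, 70, 81, 91]


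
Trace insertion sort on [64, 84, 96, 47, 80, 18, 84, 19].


Initial: [64, 84, 96, 47, 80, 18, 84, 19]
Insert 84: [64, 84, 96, 47, 80, 18, 84, 19]
Insert 96: [64, 84, 96, 47, 80, 18, 84, 19]
Insert 47: [47, 64, 84, 96, 80, 18, 84, 19]
Insert 80: [47, 64, 80, 84, 96, 18, 84, 19]
Insert 18: [18, 47, 64, 80, 84, 96, 84, 19]
Insert 84: [18, 47, 64, 80, 84, 84, 96, 19]
Insert 19: [18, 19, 47, 64, 80, 84, 84, 96]

Sorted: [18, 19, 47, 64, 80, 84, 84, 96]


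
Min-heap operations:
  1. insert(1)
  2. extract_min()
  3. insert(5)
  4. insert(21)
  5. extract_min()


insert(1) -> [1]
extract_min()->1, []
insert(5) -> [5]
insert(21) -> [5, 21]
extract_min()->5, [21]

Final heap: [21]


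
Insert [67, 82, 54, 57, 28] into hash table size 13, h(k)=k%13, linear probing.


Insert 67: h=2 -> slot 2
Insert 82: h=4 -> slot 4
Insert 54: h=2, 1 probes -> slot 3
Insert 57: h=5 -> slot 5
Insert 28: h=2, 4 probes -> slot 6

Table: [None, None, 67, 54, 82, 57, 28, None, None, None, None, None, None]


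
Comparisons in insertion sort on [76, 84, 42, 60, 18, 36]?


Algorithm: insertion sort
Input: [76, 84, 42, 60, 18, 36]
Sorted: [18, 36, 42, 60, 76, 84]

15


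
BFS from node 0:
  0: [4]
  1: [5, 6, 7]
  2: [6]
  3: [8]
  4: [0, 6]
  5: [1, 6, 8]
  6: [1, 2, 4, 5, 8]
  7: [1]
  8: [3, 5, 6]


Visit 0, enqueue [4]
Visit 4, enqueue [6]
Visit 6, enqueue [1, 2, 5, 8]
Visit 1, enqueue [7]
Visit 2, enqueue []
Visit 5, enqueue []
Visit 8, enqueue [3]
Visit 7, enqueue []
Visit 3, enqueue []

BFS order: [0, 4, 6, 1, 2, 5, 8, 7, 3]


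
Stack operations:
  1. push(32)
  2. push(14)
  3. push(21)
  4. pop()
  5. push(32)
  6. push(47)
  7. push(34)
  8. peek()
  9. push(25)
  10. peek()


push(32) -> [32]
push(14) -> [32, 14]
push(21) -> [32, 14, 21]
pop()->21, [32, 14]
push(32) -> [32, 14, 32]
push(47) -> [32, 14, 32, 47]
push(34) -> [32, 14, 32, 47, 34]
peek()->34
push(25) -> [32, 14, 32, 47, 34, 25]
peek()->25

Final stack: [32, 14, 32, 47, 34, 25]


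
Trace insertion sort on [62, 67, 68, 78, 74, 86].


Initial: [62, 67, 68, 78, 74, 86]
Insert 67: [62, 67, 68, 78, 74, 86]
Insert 68: [62, 67, 68, 78, 74, 86]
Insert 78: [62, 67, 68, 78, 74, 86]
Insert 74: [62, 67, 68, 74, 78, 86]
Insert 86: [62, 67, 68, 74, 78, 86]

Sorted: [62, 67, 68, 74, 78, 86]


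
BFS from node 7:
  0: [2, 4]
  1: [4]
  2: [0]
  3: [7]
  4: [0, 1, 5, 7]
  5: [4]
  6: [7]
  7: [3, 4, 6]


Visit 7, enqueue [3, 4, 6]
Visit 3, enqueue []
Visit 4, enqueue [0, 1, 5]
Visit 6, enqueue []
Visit 0, enqueue [2]
Visit 1, enqueue []
Visit 5, enqueue []
Visit 2, enqueue []

BFS order: [7, 3, 4, 6, 0, 1, 5, 2]


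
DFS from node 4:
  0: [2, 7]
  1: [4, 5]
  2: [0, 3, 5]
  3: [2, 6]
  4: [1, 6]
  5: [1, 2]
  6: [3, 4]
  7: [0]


Visit 4, push [6, 1]
Visit 1, push [5]
Visit 5, push [2]
Visit 2, push [3, 0]
Visit 0, push [7]
Visit 7, push []
Visit 3, push [6]
Visit 6, push []

DFS order: [4, 1, 5, 2, 0, 7, 3, 6]


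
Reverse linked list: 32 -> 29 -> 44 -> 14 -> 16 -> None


Step 1: curr=32, set curr.next=prev(None) | reversed so far: 32
Step 2: curr=29, set curr.next=prev(32) | reversed so far: 29 -> 32
Step 3: curr=44, set curr.next=prev(29) | reversed so far: 44 -> 29 -> 32
Step 4: curr=14, set curr.next=prev(44) | reversed so far: 14 -> 44 -> 29 -> 32
Step 5: curr=16, set curr.next=prev(14) | reversed so far: 16 -> 14 -> 44 -> 29 -> 32

16 -> 14 -> 44 -> 29 -> 32 -> None


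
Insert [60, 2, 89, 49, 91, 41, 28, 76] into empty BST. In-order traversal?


Insert 60: root
Insert 2: L from 60
Insert 89: R from 60
Insert 49: L from 60 -> R from 2
Insert 91: R from 60 -> R from 89
Insert 41: L from 60 -> R from 2 -> L from 49
Insert 28: L from 60 -> R from 2 -> L from 49 -> L from 41
Insert 76: R from 60 -> L from 89

In-order: [2, 28, 41, 49, 60, 76, 89, 91]


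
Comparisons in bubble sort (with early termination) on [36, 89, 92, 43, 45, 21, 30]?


Algorithm: bubble sort (with early termination)
Input: [36, 89, 92, 43, 45, 21, 30]
Sorted: [21, 30, 36, 43, 45, 89, 92]

21


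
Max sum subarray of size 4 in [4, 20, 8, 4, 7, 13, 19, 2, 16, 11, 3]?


[0:4]: 36
[1:5]: 39
[2:6]: 32
[3:7]: 43
[4:8]: 41
[5:9]: 50
[6:10]: 48
[7:11]: 32

Max: 50 at [5:9]


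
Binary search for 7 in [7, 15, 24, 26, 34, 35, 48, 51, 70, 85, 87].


Step 1: lo=0, hi=10, mid=5, val=35
Step 2: lo=0, hi=4, mid=2, val=24
Step 3: lo=0, hi=1, mid=0, val=7

Found at index 0


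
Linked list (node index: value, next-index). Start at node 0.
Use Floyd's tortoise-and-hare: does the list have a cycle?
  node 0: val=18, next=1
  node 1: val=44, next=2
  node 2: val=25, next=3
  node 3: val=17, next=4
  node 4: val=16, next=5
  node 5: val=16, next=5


Floyd's tortoise (slow, +1) and hare (fast, +2):
  init: slow=0, fast=0
  step 1: slow=1, fast=2
  step 2: slow=2, fast=4
  step 3: slow=3, fast=5
  step 4: slow=4, fast=5
  step 5: slow=5, fast=5
  slow == fast at node 5: cycle detected

Cycle: yes


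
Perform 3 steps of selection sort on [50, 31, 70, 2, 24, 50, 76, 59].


Initial: [50, 31, 70, 2, 24, 50, 76, 59]
Step 1: min=2 at 3
  Swap: [2, 31, 70, 50, 24, 50, 76, 59]
Step 2: min=24 at 4
  Swap: [2, 24, 70, 50, 31, 50, 76, 59]
Step 3: min=31 at 4
  Swap: [2, 24, 31, 50, 70, 50, 76, 59]

After 3 steps: [2, 24, 31, 50, 70, 50, 76, 59]


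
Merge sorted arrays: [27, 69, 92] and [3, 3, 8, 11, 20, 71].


Take 3 from B
Take 3 from B
Take 8 from B
Take 11 from B
Take 20 from B
Take 27 from A
Take 69 from A
Take 71 from B

Merged: [3, 3, 8, 11, 20, 27, 69, 71, 92]


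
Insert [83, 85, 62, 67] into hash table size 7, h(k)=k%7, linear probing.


Insert 83: h=6 -> slot 6
Insert 85: h=1 -> slot 1
Insert 62: h=6, 1 probes -> slot 0
Insert 67: h=4 -> slot 4

Table: [62, 85, None, None, 67, None, 83]


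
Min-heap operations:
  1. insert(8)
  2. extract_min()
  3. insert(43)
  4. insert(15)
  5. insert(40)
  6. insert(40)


insert(8) -> [8]
extract_min()->8, []
insert(43) -> [43]
insert(15) -> [15, 43]
insert(40) -> [15, 43, 40]
insert(40) -> [15, 40, 40, 43]

Final heap: [15, 40, 40, 43]


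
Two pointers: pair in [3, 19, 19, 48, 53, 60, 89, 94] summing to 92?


lo=0(3)+hi=7(94)=97
lo=0(3)+hi=6(89)=92

Yes: 3+89=92


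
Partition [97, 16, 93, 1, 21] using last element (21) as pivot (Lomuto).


Pivot: 21
  16 <= 21: swap -> [16, 97, 93, 1, 21]
  1 <= 21: swap -> [16, 1, 93, 97, 21]
Place pivot at 2: [16, 1, 21, 97, 93]

Partitioned: [16, 1, 21, 97, 93]


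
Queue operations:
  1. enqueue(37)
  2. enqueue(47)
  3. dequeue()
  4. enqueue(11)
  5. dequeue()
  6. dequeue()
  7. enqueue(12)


enqueue(37) -> [37]
enqueue(47) -> [37, 47]
dequeue()->37, [47]
enqueue(11) -> [47, 11]
dequeue()->47, [11]
dequeue()->11, []
enqueue(12) -> [12]

Final queue: [12]


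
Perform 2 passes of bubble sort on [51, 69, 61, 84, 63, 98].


Initial: [51, 69, 61, 84, 63, 98]
Pass 1: [51, 61, 69, 63, 84, 98] (2 swaps)
Pass 2: [51, 61, 63, 69, 84, 98] (1 swaps)

After 2 passes: [51, 61, 63, 69, 84, 98]


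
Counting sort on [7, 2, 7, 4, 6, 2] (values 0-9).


Input: [7, 2, 7, 4, 6, 2]
Counts: [0, 0, 2, 0, 1, 0, 1, 2, 0, 0]

Sorted: [2, 2, 4, 6, 7, 7]


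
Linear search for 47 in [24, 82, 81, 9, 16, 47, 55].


i=0: 24!=47
i=1: 82!=47
i=2: 81!=47
i=3: 9!=47
i=4: 16!=47
i=5: 47==47 found!

Found at 5, 6 comps


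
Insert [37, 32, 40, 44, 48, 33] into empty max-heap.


Insert 37: [37]
Insert 32: [37, 32]
Insert 40: [40, 32, 37]
Insert 44: [44, 40, 37, 32]
Insert 48: [48, 44, 37, 32, 40]
Insert 33: [48, 44, 37, 32, 40, 33]

Final heap: [48, 44, 37, 32, 40, 33]


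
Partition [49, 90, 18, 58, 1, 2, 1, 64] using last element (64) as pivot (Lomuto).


Pivot: 64
  49 <= 64: advance i (no swap)
  18 <= 64: swap -> [49, 18, 90, 58, 1, 2, 1, 64]
  58 <= 64: swap -> [49, 18, 58, 90, 1, 2, 1, 64]
  1 <= 64: swap -> [49, 18, 58, 1, 90, 2, 1, 64]
  2 <= 64: swap -> [49, 18, 58, 1, 2, 90, 1, 64]
  1 <= 64: swap -> [49, 18, 58, 1, 2, 1, 90, 64]
Place pivot at 6: [49, 18, 58, 1, 2, 1, 64, 90]

Partitioned: [49, 18, 58, 1, 2, 1, 64, 90]


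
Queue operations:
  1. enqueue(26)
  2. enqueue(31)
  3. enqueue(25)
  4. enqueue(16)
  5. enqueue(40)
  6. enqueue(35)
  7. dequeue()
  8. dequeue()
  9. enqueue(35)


enqueue(26) -> [26]
enqueue(31) -> [26, 31]
enqueue(25) -> [26, 31, 25]
enqueue(16) -> [26, 31, 25, 16]
enqueue(40) -> [26, 31, 25, 16, 40]
enqueue(35) -> [26, 31, 25, 16, 40, 35]
dequeue()->26, [31, 25, 16, 40, 35]
dequeue()->31, [25, 16, 40, 35]
enqueue(35) -> [25, 16, 40, 35, 35]

Final queue: [25, 16, 40, 35, 35]


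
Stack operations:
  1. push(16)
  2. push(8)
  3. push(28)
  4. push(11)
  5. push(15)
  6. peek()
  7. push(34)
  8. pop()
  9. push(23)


push(16) -> [16]
push(8) -> [16, 8]
push(28) -> [16, 8, 28]
push(11) -> [16, 8, 28, 11]
push(15) -> [16, 8, 28, 11, 15]
peek()->15
push(34) -> [16, 8, 28, 11, 15, 34]
pop()->34, [16, 8, 28, 11, 15]
push(23) -> [16, 8, 28, 11, 15, 23]

Final stack: [16, 8, 28, 11, 15, 23]


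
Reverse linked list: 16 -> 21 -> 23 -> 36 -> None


Step 1: curr=16, set curr.next=prev(None) | reversed so far: 16
Step 2: curr=21, set curr.next=prev(16) | reversed so far: 21 -> 16
Step 3: curr=23, set curr.next=prev(21) | reversed so far: 23 -> 21 -> 16
Step 4: curr=36, set curr.next=prev(23) | reversed so far: 36 -> 23 -> 21 -> 16

36 -> 23 -> 21 -> 16 -> None


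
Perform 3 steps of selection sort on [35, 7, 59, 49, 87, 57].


Initial: [35, 7, 59, 49, 87, 57]
Step 1: min=7 at 1
  Swap: [7, 35, 59, 49, 87, 57]
Step 2: min=35 at 1
  Swap: [7, 35, 59, 49, 87, 57]
Step 3: min=49 at 3
  Swap: [7, 35, 49, 59, 87, 57]

After 3 steps: [7, 35, 49, 59, 87, 57]


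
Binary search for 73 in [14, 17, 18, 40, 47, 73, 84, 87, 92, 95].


Step 1: lo=0, hi=9, mid=4, val=47
Step 2: lo=5, hi=9, mid=7, val=87
Step 3: lo=5, hi=6, mid=5, val=73

Found at index 5


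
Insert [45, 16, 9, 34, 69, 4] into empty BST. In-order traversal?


Insert 45: root
Insert 16: L from 45
Insert 9: L from 45 -> L from 16
Insert 34: L from 45 -> R from 16
Insert 69: R from 45
Insert 4: L from 45 -> L from 16 -> L from 9

In-order: [4, 9, 16, 34, 45, 69]


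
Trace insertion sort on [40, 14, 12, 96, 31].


Initial: [40, 14, 12, 96, 31]
Insert 14: [14, 40, 12, 96, 31]
Insert 12: [12, 14, 40, 96, 31]
Insert 96: [12, 14, 40, 96, 31]
Insert 31: [12, 14, 31, 40, 96]

Sorted: [12, 14, 31, 40, 96]


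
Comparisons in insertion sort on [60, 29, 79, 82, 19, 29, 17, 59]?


Algorithm: insertion sort
Input: [60, 29, 79, 82, 19, 29, 17, 59]
Sorted: [17, 19, 29, 29, 59, 60, 79, 82]

21


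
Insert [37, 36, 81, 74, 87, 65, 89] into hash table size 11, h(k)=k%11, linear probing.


Insert 37: h=4 -> slot 4
Insert 36: h=3 -> slot 3
Insert 81: h=4, 1 probes -> slot 5
Insert 74: h=8 -> slot 8
Insert 87: h=10 -> slot 10
Insert 65: h=10, 1 probes -> slot 0
Insert 89: h=1 -> slot 1

Table: [65, 89, None, 36, 37, 81, None, None, 74, None, 87]


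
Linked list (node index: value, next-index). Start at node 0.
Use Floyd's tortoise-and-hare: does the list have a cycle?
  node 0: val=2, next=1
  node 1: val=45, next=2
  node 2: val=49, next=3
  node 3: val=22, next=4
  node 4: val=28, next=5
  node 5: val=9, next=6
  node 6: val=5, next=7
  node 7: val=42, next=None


Floyd's tortoise (slow, +1) and hare (fast, +2):
  init: slow=0, fast=0
  step 1: slow=1, fast=2
  step 2: slow=2, fast=4
  step 3: slow=3, fast=6
  step 4: fast 6->7->None, no cycle

Cycle: no


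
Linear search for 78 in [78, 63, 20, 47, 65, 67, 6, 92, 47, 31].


i=0: 78==78 found!

Found at 0, 1 comps


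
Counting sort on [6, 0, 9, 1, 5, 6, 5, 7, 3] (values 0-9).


Input: [6, 0, 9, 1, 5, 6, 5, 7, 3]
Counts: [1, 1, 0, 1, 0, 2, 2, 1, 0, 1]

Sorted: [0, 1, 3, 5, 5, 6, 6, 7, 9]


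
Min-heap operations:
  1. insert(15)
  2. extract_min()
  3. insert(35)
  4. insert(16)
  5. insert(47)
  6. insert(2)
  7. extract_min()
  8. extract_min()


insert(15) -> [15]
extract_min()->15, []
insert(35) -> [35]
insert(16) -> [16, 35]
insert(47) -> [16, 35, 47]
insert(2) -> [2, 16, 47, 35]
extract_min()->2, [16, 35, 47]
extract_min()->16, [35, 47]

Final heap: [35, 47]


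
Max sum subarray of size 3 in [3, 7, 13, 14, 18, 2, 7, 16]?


[0:3]: 23
[1:4]: 34
[2:5]: 45
[3:6]: 34
[4:7]: 27
[5:8]: 25

Max: 45 at [2:5]


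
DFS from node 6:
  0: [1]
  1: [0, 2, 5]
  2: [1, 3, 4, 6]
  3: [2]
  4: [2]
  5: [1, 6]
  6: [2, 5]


Visit 6, push [5, 2]
Visit 2, push [4, 3, 1]
Visit 1, push [5, 0]
Visit 0, push []
Visit 5, push []
Visit 3, push []
Visit 4, push []

DFS order: [6, 2, 1, 0, 5, 3, 4]


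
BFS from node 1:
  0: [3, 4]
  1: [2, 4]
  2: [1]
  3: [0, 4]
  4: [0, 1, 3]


Visit 1, enqueue [2, 4]
Visit 2, enqueue []
Visit 4, enqueue [0, 3]
Visit 0, enqueue []
Visit 3, enqueue []

BFS order: [1, 2, 4, 0, 3]


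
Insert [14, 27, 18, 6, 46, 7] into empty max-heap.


Insert 14: [14]
Insert 27: [27, 14]
Insert 18: [27, 14, 18]
Insert 6: [27, 14, 18, 6]
Insert 46: [46, 27, 18, 6, 14]
Insert 7: [46, 27, 18, 6, 14, 7]

Final heap: [46, 27, 18, 6, 14, 7]


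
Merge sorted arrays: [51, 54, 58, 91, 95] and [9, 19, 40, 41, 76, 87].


Take 9 from B
Take 19 from B
Take 40 from B
Take 41 from B
Take 51 from A
Take 54 from A
Take 58 from A
Take 76 from B
Take 87 from B

Merged: [9, 19, 40, 41, 51, 54, 58, 76, 87, 91, 95]


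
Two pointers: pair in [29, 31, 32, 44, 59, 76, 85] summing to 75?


lo=0(29)+hi=6(85)=114
lo=0(29)+hi=5(76)=105
lo=0(29)+hi=4(59)=88
lo=0(29)+hi=3(44)=73
lo=1(31)+hi=3(44)=75

Yes: 31+44=75


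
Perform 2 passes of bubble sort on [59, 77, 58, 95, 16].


Initial: [59, 77, 58, 95, 16]
Pass 1: [59, 58, 77, 16, 95] (2 swaps)
Pass 2: [58, 59, 16, 77, 95] (2 swaps)

After 2 passes: [58, 59, 16, 77, 95]


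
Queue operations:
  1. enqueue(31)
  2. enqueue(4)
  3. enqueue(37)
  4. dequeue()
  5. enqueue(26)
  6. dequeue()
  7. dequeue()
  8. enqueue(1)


enqueue(31) -> [31]
enqueue(4) -> [31, 4]
enqueue(37) -> [31, 4, 37]
dequeue()->31, [4, 37]
enqueue(26) -> [4, 37, 26]
dequeue()->4, [37, 26]
dequeue()->37, [26]
enqueue(1) -> [26, 1]

Final queue: [26, 1]


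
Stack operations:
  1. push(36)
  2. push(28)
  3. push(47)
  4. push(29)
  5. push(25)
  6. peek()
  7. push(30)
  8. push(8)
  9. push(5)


push(36) -> [36]
push(28) -> [36, 28]
push(47) -> [36, 28, 47]
push(29) -> [36, 28, 47, 29]
push(25) -> [36, 28, 47, 29, 25]
peek()->25
push(30) -> [36, 28, 47, 29, 25, 30]
push(8) -> [36, 28, 47, 29, 25, 30, 8]
push(5) -> [36, 28, 47, 29, 25, 30, 8, 5]

Final stack: [36, 28, 47, 29, 25, 30, 8, 5]


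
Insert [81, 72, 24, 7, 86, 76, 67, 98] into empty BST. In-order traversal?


Insert 81: root
Insert 72: L from 81
Insert 24: L from 81 -> L from 72
Insert 7: L from 81 -> L from 72 -> L from 24
Insert 86: R from 81
Insert 76: L from 81 -> R from 72
Insert 67: L from 81 -> L from 72 -> R from 24
Insert 98: R from 81 -> R from 86

In-order: [7, 24, 67, 72, 76, 81, 86, 98]


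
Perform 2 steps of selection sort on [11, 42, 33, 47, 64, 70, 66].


Initial: [11, 42, 33, 47, 64, 70, 66]
Step 1: min=11 at 0
  Swap: [11, 42, 33, 47, 64, 70, 66]
Step 2: min=33 at 2
  Swap: [11, 33, 42, 47, 64, 70, 66]

After 2 steps: [11, 33, 42, 47, 64, 70, 66]


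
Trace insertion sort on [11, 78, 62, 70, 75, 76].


Initial: [11, 78, 62, 70, 75, 76]
Insert 78: [11, 78, 62, 70, 75, 76]
Insert 62: [11, 62, 78, 70, 75, 76]
Insert 70: [11, 62, 70, 78, 75, 76]
Insert 75: [11, 62, 70, 75, 78, 76]
Insert 76: [11, 62, 70, 75, 76, 78]

Sorted: [11, 62, 70, 75, 76, 78]


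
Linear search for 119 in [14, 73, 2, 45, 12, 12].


i=0: 14!=119
i=1: 73!=119
i=2: 2!=119
i=3: 45!=119
i=4: 12!=119
i=5: 12!=119

Not found, 6 comps


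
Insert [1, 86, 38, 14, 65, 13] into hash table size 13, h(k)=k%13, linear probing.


Insert 1: h=1 -> slot 1
Insert 86: h=8 -> slot 8
Insert 38: h=12 -> slot 12
Insert 14: h=1, 1 probes -> slot 2
Insert 65: h=0 -> slot 0
Insert 13: h=0, 3 probes -> slot 3

Table: [65, 1, 14, 13, None, None, None, None, 86, None, None, None, 38]


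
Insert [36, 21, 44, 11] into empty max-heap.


Insert 36: [36]
Insert 21: [36, 21]
Insert 44: [44, 21, 36]
Insert 11: [44, 21, 36, 11]

Final heap: [44, 21, 36, 11]


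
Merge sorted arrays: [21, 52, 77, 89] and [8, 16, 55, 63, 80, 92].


Take 8 from B
Take 16 from B
Take 21 from A
Take 52 from A
Take 55 from B
Take 63 from B
Take 77 from A
Take 80 from B
Take 89 from A

Merged: [8, 16, 21, 52, 55, 63, 77, 80, 89, 92]
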